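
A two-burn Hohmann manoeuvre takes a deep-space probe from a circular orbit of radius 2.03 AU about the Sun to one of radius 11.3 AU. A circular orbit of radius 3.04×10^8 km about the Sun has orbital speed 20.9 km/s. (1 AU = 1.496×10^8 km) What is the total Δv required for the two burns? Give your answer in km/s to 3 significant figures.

Δv = 10.3 km/s

From the circular-orbit relation v² = μ/r at r = 3.04×10^8 km: μ = v²r = (20.9)² × 3.04×10^8 = 1.32790×10^11 km³/s².
In km: r₁ = 2.03 × 1.496×10^8 = 3.03688×10^8 km; r₂ = 11.3 × 1.496×10^8 = 1.69048×10^9 km.
Transfer-ellipse semi-major axis a_t = (r₁ + r₂)/2 = (3.03688×10^8 + 1.69048×10^9)/2 = 9.97084×10^8 km.
Circular speed at r₁: v₁ = √(μ/r₁) = √(1.32790×10^11/3.03688×10^8) = 20.911 km/s.
On the transfer ellipse at r₁, v² = μ(2/r − 1/a) gives v_p = √[μ(2/r₁ − 1/a_t)] = 27.228 km/s.
First burn Δv₁ = |v_p − v₁| = 6.317 km/s.
At r₂, v₂ = √(μ/r₂) = 8.863 km/s.
Transfer-orbit speed at r₂: v_a = √[μ(2/r₂ − 1/a_t)] = 4.891 km/s.
Second burn Δv₂ = |v₂ − v_a| = 3.972 km/s.
Δv = Δv₁ + Δv₂ = 6.317 + 3.972 = 10.29 km/s.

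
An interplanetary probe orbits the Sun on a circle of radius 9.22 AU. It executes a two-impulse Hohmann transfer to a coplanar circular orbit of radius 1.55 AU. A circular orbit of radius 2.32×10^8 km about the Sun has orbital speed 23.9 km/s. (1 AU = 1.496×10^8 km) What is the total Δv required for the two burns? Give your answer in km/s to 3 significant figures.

Δv = 11.9 km/s

From the circular-orbit relation v² = μ/r at r = 2.32×10^8 km: μ = v²r = (23.9)² × 2.32×10^8 = 1.32521×10^11 km³/s².
In km: r₁ = 9.22 × 1.496×10^8 = 1.379312×10^9 km; r₂ = 1.55 × 1.496×10^8 = 2.3188×10^8 km.
Transfer-ellipse semi-major axis a_t = (r₁ + r₂)/2 = (1.379312×10^9 + 2.3188×10^8)/2 = 8.05596×10^8 km.
At r₁ the circular-orbit speed is v₁ = √(μ/r₁) = 9.802 km/s.
Transfer-orbit speed at r₁ (v² = μ(2/r − 1/a)): v_a = √[μ(2/r₁ − 1/a_t)] = 5.259 km/s.
First burn Δv₁ = |v_a − v₁| = 4.543 km/s.
At r₂, v₂ = √(μ/r₂) = 23.906 km/s.
Transfer-orbit speed at r₂: v_p = √[μ(2/r₂ − 1/a_t)] = 31.281 km/s.
Second burn Δv₂ = |v₂ − v_p| = 7.375 km/s.
Δv = Δv₁ + Δv₂ = 4.543 + 7.375 = 11.92 km/s.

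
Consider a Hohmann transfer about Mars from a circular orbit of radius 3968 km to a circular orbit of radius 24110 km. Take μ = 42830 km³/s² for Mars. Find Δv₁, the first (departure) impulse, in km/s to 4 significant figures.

Δv₁ = 1.020 km/s

Semi-major axis of the transfer orbit: a_t = (3968 + 24110)/2 = 14039 km.
Circular speed at r = 3968 km: v_c = √(μ/r) = 3.285 km/s.
Vis-viva on the transfer ellipse at r = 3968 km gives v_t = √[μ(2/r − 1/a_t)] = 4.305 km/s.
Δv₁ = |v_t − v_c| = |4.305 − 3.285| = 1.020 km/s.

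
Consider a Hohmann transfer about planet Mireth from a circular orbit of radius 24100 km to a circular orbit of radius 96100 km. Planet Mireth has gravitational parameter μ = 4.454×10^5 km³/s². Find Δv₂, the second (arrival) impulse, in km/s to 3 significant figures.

Semi-major axis of the transfer orbit: a_t = (24100 + 96100)/2 = 60100 km.
On the circular orbit at r = 96100 km, v_c = √(μ/r) = 2.15285 km/s.
Transfer-orbit speed at the same r (vis-viva, a = a_t): v_t = √[μ(2/r − 1/a_t)] = 1.36328 km/s.
Δv₂ = |v_t − v_c| = |1.36328 − 2.15285| = 0.7896 km/s.

Δv₂ = 0.790 km/s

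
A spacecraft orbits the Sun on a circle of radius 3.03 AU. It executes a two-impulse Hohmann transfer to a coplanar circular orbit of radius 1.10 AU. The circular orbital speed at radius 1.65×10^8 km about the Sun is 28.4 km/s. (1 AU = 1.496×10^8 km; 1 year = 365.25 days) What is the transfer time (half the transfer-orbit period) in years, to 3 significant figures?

t = 1.48 years

From the circular-orbit relation v² = μ/r at r = 1.65×10^8 km: μ = v²r = (28.4)² × 1.65×10^8 = 1.33082×10^11 km³/s².
In km: r₁ = 3.03 × 1.496×10^8 = 4.53288×10^8 km; r₂ = 1.10 × 1.496×10^8 = 1.6456×10^8 km.
Transfer-ellipse semi-major axis a_t = (r₁ + r₂)/2 = (4.53288×10^8 + 1.6456×10^8)/2 = 3.08924×10^8 km.
Half the transfer-orbit period gives t = π√(a_t³/μ) = 4.676×10^7 s.
Converting: 4.676×10^7 s ÷ 3.15576×10^7 s/year (365.25 × 86400) = 1.48 years.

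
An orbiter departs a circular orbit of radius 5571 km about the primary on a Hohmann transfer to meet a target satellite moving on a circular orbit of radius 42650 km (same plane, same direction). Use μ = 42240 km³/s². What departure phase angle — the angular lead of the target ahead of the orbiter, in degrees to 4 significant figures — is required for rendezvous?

Transfer-ellipse semi-major axis a_t = (r₁ + r₂)/2 = (5571 + 42650)/2 = 24110.5 km.
The half-period of the transfer ellipse is t = π√(a_t³/μ) = 57227 s.
The target's mean motion on its circular orbit is ω₂ = √(μ/r₂³) = 2.3334×10^-5 rad/s.
Angle swept by the target during transfer: ω₂·t = 1.3353 rad = 76.51°.
Arrival is 180° from departure on the ellipse, so φ = 180° − 76.51° = 103.5°.

φ = 103.5°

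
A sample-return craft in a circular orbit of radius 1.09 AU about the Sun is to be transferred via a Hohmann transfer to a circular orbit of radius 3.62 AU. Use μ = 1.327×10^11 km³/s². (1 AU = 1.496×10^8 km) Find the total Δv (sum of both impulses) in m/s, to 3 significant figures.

Δv = 11800 m/s

In km: r₁ = 1.09 × 1.496×10^8 = 1.63064×10^8 km; r₂ = 3.62 × 1.496×10^8 = 5.41552×10^8 km.
Semi-major axis of the transfer orbit: a_t = (1.63064×10^8 + 5.41552×10^8)/2 = 3.52308×10^8 km.
Circular speed at r₁: v₁ = √(μ/r₁) = √(1.327×10^11/1.63064×10^8) = 28.5270 km/s.
On the transfer ellipse at r₁, vis-viva gives v_p = √[μ(2/r₁ − 1/a_t)] = 35.3684 km/s.
First burn Δv₁ = |v_p − v₁| = 6.8414 km/s.
Circular speed at r₂: v₂ = √(μ/r₂) = 15.654 km/s.
Transfer-orbit speed at r₂: v_a = √[μ(2/r₂ − 1/a_t)] = 10.650 km/s.
Second burn Δv₂ = |v₂ − v_a| = 5.0040 km/s.
Total Δv = Δv₁ + Δv₂ = 11.85 km/s.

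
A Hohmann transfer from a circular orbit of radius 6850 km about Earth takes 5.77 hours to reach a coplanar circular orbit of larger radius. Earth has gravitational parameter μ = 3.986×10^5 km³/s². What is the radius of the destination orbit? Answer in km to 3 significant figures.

Transfer time t = 5.77 hours = 20772 s, and t = π√(a_t³/μ).
So a_t = (μ t²/π²)^(1/3) = (3.986×10^5 × (20772)² / π²)^(1/3) = 25926 km.
Since a_t = (r₁ + r₂)/2, r₂ = 2a_t − r₁ = 2×25926 − 6850 = 45002 km.

r₂ = 45000 km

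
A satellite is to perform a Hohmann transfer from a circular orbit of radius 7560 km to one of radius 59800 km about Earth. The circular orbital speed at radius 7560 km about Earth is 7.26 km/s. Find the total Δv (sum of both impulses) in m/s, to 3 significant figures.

Δv = 3770 m/s

From the circular-orbit relation v² = μ/r at r = 7560 km: μ = v²r = (7.26)² × 7560 = 3.98469×10^5 km³/s².
Semi-major axis of the transfer orbit: a_t = (7560 + 59800)/2 = 33680 km.
At r₁ the circular-orbit speed is v₁ = √(μ/r₁) = 7.260 km/s.
Transfer-orbit speed at r₁ (v² = μ(2/r − 1/a)): v_p = √[μ(2/r₁ − 1/a_t)] = 9.674 km/s.
First burn Δv₁ = |v_p − v₁| = 2.414 km/s.
At r₂, v₂ = √(μ/r₂) = 2.581 km/s.
Transfer-orbit speed at r₂: v_a = √[μ(2/r₂ − 1/a_t)] = 1.223 km/s.
Second burn Δv₂ = |v₂ − v_a| = 1.358 km/s.
Total Δv = Δv₁ + Δv₂ = 3.772 km/s.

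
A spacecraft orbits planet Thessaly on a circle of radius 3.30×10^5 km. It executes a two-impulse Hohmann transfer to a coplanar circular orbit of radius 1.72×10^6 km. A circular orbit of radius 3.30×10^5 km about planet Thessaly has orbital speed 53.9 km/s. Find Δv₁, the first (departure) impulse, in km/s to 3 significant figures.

From the circular-orbit relation v² = μ/r at r = 3.30×10^5 km: μ = v²r = (53.9)² × 3.30×10^5 = 9.58719×10^8 km³/s².
Transfer-ellipse semi-major axis a_t = (r₁ + r₂)/2 = (3.300×10^5 + 1.720×10^6)/2 = 1.025×10^6 km.
On the circular orbit at r = 3.300×10^5 km, v_c = √(μ/r) = 53.90 km/s.
Vis-viva on the transfer ellipse at r = 3.300×10^5 km gives v_t = √[μ(2/r − 1/a_t)] = 69.82 km/s.
Δv₁ = |v_t − v_c| = |69.82 − 53.90| = 15.92 km/s.

Δv₁ = 15.9 km/s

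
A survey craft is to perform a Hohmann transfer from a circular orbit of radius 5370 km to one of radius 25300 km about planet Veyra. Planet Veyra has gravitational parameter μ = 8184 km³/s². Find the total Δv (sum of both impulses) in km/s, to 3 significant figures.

The Hohmann ellipse has a_t = (r₁ + r₂)/2 = 15335 km.
At r₁ the circular-orbit speed is v₁ = √(μ/r₁) = 1.234513 km/s.
Transfer-orbit speed at r₁ (vis-viva equation): v_p = √[μ(2/r₁ − 1/a_t)] = 1.585674 km/s.
First burn Δv₁ = |v_p − v₁| = 0.351161 km/s.
Circular speed at r₂: v₂ = √(μ/r₂) = 0.568751 km/s.
Transfer-orbit speed at r₂: v_a = √[μ(2/r₂ − 1/a_t)] = 0.336564 km/s.
Second burn Δv₂ = |v₂ − v_a| = 0.232187 km/s.
Δv = Δv₁ + Δv₂ = 0.351161 + 0.232187 = 0.5833 km/s.

Δv = 0.583 km/s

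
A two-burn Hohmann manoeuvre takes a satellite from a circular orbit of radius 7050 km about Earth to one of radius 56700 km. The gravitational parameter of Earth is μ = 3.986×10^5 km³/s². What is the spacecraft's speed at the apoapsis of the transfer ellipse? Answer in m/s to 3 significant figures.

v = 1250 m/s

Semi-major axis of the transfer orbit: a_t = (7050 + 56700)/2 = 31875 km.
At apoapsis, r = 56700 km.
Applying v² = μ(2/r − 1/a_t): v = 1.247 km/s.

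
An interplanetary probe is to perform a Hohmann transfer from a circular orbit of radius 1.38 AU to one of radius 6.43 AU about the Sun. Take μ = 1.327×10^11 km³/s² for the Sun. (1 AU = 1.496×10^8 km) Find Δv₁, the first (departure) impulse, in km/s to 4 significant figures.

In km: r₁ = 1.38 × 1.496×10^8 = 2.06448×10^8 km; r₂ = 6.43 × 1.496×10^8 = 9.61928×10^8 km.
Transfer-ellipse semi-major axis a_t = (r₁ + r₂)/2 = (2.06448×10^8 + 9.61928×10^8)/2 = 5.84188×10^8 km.
On the circular orbit at r = 2.06448×10^8 km, v_c = √(μ/r) = 25.35 km/s.
Transfer-orbit speed at the same r (vis-viva, a = a_t): v_t = √[μ(2/r − 1/a_t)] = 32.53 km/s.
Δv₁ = |v_t − v_c| = |32.53 − 25.35| = 7.180 km/s.

Δv₁ = 7.180 km/s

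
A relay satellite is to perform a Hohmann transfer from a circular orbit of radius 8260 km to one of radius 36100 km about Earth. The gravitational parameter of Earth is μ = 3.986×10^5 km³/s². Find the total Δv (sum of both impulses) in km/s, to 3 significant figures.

Δv = 3.21 km/s

Semi-major axis of the transfer orbit: a_t = (8260 + 36100)/2 = 22180 km.
Circular speed at r₁: v₁ = √(μ/r₁) = √(3.986×10^5/8260) = 6.9467 km/s.
On the transfer ellipse at r₁, vis-viva gives v_p = √[μ(2/r₁ − 1/a_t)] = 8.8624 km/s.
First burn Δv₁ = |v_p − v₁| = 1.916 km/s.
Circular speed at r₂: v₂ = √(μ/r₂) = 3.323 km/s.
Transfer-orbit speed at r₂: v_a = √[μ(2/r₂ − 1/a_t)] = 2.028 km/s.
Second burn Δv₂ = |v₂ − v_a| = 1.295 km/s.
Total Δv = Δv₁ + Δv₂ = 3.211 km/s.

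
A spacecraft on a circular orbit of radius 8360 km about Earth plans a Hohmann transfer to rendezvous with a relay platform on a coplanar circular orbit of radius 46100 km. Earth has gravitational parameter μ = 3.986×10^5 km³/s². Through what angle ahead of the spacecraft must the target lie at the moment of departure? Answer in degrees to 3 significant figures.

φ = 98.3°

The Hohmann ellipse has a_t = (r₁ + r₂)/2 = 27230 km.
Transfer time t = π√(a_t³/μ) = 22359 s.
The target's mean motion on its circular orbit is ω₂ = √(μ/r₂³) = 6.3785×10^-5 rad/s.
Angle swept by the target during transfer: ω₂·t = 1.42617 rad = 81.71°.
Arrival is 180° from departure on the ellipse, so φ = 180° − 81.71° = 98.3°.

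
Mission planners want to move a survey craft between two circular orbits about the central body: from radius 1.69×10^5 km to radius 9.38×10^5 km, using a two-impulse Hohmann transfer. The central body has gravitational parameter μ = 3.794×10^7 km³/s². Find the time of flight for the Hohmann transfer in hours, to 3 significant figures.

Semi-major axis of the transfer orbit: a_t = (1.690×10^5 + 9.380×10^5)/2 = 5.535×10^5 km.
Transfer time t = π√(a_t³/μ) = π√((5.535×10^5)³ / 3.794×10^7) = 2.100×10^5 s.
Converting: 2.100×10^5 s ÷ 3600 s/hour = 58.3 hours.

t = 58.3 hours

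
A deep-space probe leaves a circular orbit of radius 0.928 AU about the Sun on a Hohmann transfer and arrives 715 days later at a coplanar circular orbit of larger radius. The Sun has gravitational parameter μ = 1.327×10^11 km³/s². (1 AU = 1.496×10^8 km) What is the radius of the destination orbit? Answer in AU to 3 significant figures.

r₂ = 4.04 AU

In km: r₁ = 0.928 × 1.496×10^8 = 1.388288×10^8 km.
Transfer time t = 715 days = 6.1776×10^7 s, and t = π√(a_t³/μ).
So a_t = (μ t²/π²)^(1/3) = (1.327×10^11 × (6.1776×10^7)² / π²)^(1/3) = 3.7160×10^8 km.
Since a_t = (r₁ + r₂)/2, r₂ = 2a_t − r₁ = 2×3.7160×10^8 − 1.388288×10^8 = 6.043712×10^8 km.
In AU: r₂ = 6.043712×10^8 / 1.496×10^8 = 4.04 AU.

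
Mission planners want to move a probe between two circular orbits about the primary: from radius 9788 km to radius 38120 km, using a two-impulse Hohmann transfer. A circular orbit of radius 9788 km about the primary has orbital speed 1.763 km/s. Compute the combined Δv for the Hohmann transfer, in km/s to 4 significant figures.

Δv = 0.7833 km/s

From the circular-orbit relation v² = μ/r at r = 9788 km: μ = v²r = (1.763)² × 9788 = 30422.8 km³/s².
Transfer-ellipse semi-major axis a_t = (r₁ + r₂)/2 = (9788 + 38120)/2 = 23954 km.
Circular speed at r₁: v₁ = √(μ/r₁) = √(30422.8/9788) = 1.763 km/s.
Transfer-orbit speed at r₁ (vis-viva equation): v_p = √[μ(2/r₁ − 1/a_t)] = 2.224 km/s.
First burn Δv₁ = |v_p − v₁| = 0.4610 km/s.
At r₂, v₂ = √(μ/r₂) = 0.8934 km/s.
Transfer-orbit speed at r₂: v_a = √[μ(2/r₂ − 1/a_t)] = 0.5711 km/s.
Second burn Δv₂ = |v₂ − v_a| = 0.3223 km/s.
Total Δv = Δv₁ + Δv₂ = 0.7833 km/s.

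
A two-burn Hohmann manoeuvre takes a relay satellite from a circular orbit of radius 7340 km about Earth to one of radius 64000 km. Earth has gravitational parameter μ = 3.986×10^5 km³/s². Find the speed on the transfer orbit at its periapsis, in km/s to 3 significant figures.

Transfer-ellipse semi-major axis a_t = (r₁ + r₂)/2 = (7340 + 64000)/2 = 35670 km.
The periapsis of the transfer ellipse is at r = 7340 km.
Vis-viva: v = √[μ(2/r − 1/a_t)] = √[3.986×10^5 × (2/7340 − 1/35670)] = 9.871 km/s.

v = 9.87 km/s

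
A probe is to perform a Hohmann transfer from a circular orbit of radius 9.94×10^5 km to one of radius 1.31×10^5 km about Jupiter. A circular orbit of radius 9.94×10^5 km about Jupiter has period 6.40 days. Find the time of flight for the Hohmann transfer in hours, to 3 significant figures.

From Kepler's third law T² = 4π²r³/μ at r = 9.94×10^5 km, T = 6.40 days = 6.40 × 86400 s = 5.5296×10^5 s: μ = 4π²r³/T² = 1.26804×10^8 km³/s².
Transfer-ellipse semi-major axis a_t = (r₁ + r₂)/2 = (9.940×10^5 + 1.310×10^5)/2 = 5.625×10^5 km.
Half the transfer-orbit period gives t = π√(a_t³/μ) = 1.177×10^5 s.
Converting: 1.177×10^5 s ÷ 3600 s/hour = 32.7 hours.

t = 32.7 hours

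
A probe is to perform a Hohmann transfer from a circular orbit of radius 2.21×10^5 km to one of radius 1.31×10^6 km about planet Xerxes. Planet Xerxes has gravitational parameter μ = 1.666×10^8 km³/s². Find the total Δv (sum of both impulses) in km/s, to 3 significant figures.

Transfer-ellipse semi-major axis a_t = (r₁ + r₂)/2 = (2.210×10^5 + 1.310×10^6)/2 = 7.655×10^5 km.
Circular speed at r₁: v₁ = √(μ/r₁) = √(1.666×10^8/2.210×10^5) = 27.456 km/s.
On the transfer ellipse at r₁, v² = μ(2/r − 1/a) gives v_p = √[μ(2/r₁ − 1/a_t)] = 35.917 km/s.
First burn Δv₁ = |v_p − v₁| = 8.461 km/s.
At r₂, v₂ = √(μ/r₂) = 11.277 km/s.
Transfer-orbit speed at r₂: v_a = √[μ(2/r₂ − 1/a_t)] = 6.0593 km/s.
Second burn Δv₂ = |v₂ − v_a| = 5.218 km/s.
Total Δv = Δv₁ + Δv₂ = 13.68 km/s.

Δv = 13.7 km/s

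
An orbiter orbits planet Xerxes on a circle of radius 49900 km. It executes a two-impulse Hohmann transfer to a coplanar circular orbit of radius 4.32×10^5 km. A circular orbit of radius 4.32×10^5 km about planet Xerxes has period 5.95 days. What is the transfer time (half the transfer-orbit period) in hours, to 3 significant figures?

t = 29.7 hours

From Kepler's third law T² = 4π²r³/μ at r = 4.32×10^5 km, T = 5.95 days = 5.95 × 86400 s = 5.1408×10^5 s: μ = 4π²r³/T² = 1.20434×10^7 km³/s².
Transfer-ellipse semi-major axis a_t = (r₁ + r₂)/2 = (49900 + 4.320×10^5)/2 = 2.4095×10^5 km.
Half the transfer-orbit period gives t = π√(a_t³/μ) = 1.0707×10^5 s.
Converting: 1.0707×10^5 s ÷ 3600 s/hour = 29.7 hours.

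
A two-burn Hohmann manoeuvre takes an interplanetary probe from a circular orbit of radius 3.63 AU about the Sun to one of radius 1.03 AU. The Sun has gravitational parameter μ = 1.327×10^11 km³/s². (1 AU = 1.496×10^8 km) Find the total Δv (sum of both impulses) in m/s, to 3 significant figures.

In km: r₁ = 3.63 × 1.496×10^8 = 5.43048×10^8 km; r₂ = 1.03 × 1.496×10^8 = 1.54088×10^8 km.
Transfer-ellipse semi-major axis a_t = (r₁ + r₂)/2 = (5.43048×10^8 + 1.54088×10^8)/2 = 3.48568×10^8 km.
At r₁ the circular-orbit speed is v₁ = √(μ/r₁) = 15.632 km/s.
On the transfer ellipse at r₁, vis-viva gives v_a = √[μ(2/r₁ − 1/a_t)] = 10.393 km/s.
First burn Δv₁ = |v_a − v₁| = 5.239 km/s.
Circular speed at r₂: v₂ = √(μ/r₂) = 29.346 km/s.
Transfer-orbit speed at r₂: v_p = √[μ(2/r₂ − 1/a_t)] = 36.629 km/s.
Second burn Δv₂ = |v₂ − v_p| = 7.283 km/s.
Total Δv = Δv₁ + Δv₂ = 12.52 km/s.

Δv = 12500 m/s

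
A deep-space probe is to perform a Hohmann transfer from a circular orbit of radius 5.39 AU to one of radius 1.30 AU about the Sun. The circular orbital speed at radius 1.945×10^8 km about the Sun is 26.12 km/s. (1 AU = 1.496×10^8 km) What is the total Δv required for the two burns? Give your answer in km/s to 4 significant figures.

Δv = 11.87 km/s

From the circular-orbit relation v² = μ/r at r = 1.945×10^8 km: μ = v²r = (26.12)² × 1.945×10^8 = 1.32698×10^11 km³/s².
In km: r₁ = 5.39 × 1.496×10^8 = 8.06344×10^8 km; r₂ = 1.30 × 1.496×10^8 = 1.9448×10^8 km.
Transfer-ellipse semi-major axis a_t = (r₁ + r₂)/2 = (8.06344×10^8 + 1.9448×10^8)/2 = 5.00412×10^8 km.
At r₁ the circular-orbit speed is v₁ = √(μ/r₁) = 12.828 km/s.
On the transfer ellipse at r₁, vis-viva gives v_a = √[μ(2/r₁ − 1/a_t)] = 7.9974 km/s.
First burn Δv₁ = |v_a − v₁| = 4.831 km/s.
At r₂, v₂ = √(μ/r₂) = 26.121 km/s.
Transfer-orbit speed at r₂: v_p = √[μ(2/r₂ − 1/a_t)] = 33.158 km/s.
Second burn Δv₂ = |v₂ − v_p| = 7.037 km/s.
Δv = Δv₁ + Δv₂ = 4.831 + 7.037 = 11.87 km/s.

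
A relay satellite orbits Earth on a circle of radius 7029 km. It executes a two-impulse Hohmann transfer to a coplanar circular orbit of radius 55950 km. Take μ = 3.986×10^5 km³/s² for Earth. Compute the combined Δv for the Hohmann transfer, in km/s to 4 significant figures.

Δv = 3.915 km/s

Transfer-ellipse semi-major axis a_t = (r₁ + r₂)/2 = (7029 + 55950)/2 = 31489.5 km.
At r₁ the circular-orbit speed is v₁ = √(μ/r₁) = 7.53047 km/s.
Transfer-orbit speed at r₁ (vis-viva equation): v_p = √[μ(2/r₁ − 1/a_t)] = 10.0378 km/s.
First burn Δv₁ = |v_p − v₁| = 2.507 km/s.
Circular speed at r₂: v₂ = √(μ/r₂) = 2.669 km/s.
Transfer-orbit speed at r₂: v_a = √[μ(2/r₂ − 1/a_t)] = 1.261 km/s.
Second burn Δv₂ = |v₂ − v_a| = 1.408 km/s.
Total Δv = Δv₁ + Δv₂ = 3.915 km/s.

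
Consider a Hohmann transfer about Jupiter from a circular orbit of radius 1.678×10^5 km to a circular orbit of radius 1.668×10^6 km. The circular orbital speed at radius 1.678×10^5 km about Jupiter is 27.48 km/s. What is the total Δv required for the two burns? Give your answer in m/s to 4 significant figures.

From the circular-orbit relation v² = μ/r at r = 1.678×10^5 km: μ = v²r = (27.48)² × 1.678×10^5 = 1.26714×10^8 km³/s².
Transfer-ellipse semi-major axis a_t = (r₁ + r₂)/2 = (1.678×10^5 + 1.668×10^6)/2 = 9.179×10^5 km.
Circular speed at r₁: v₁ = √(μ/r₁) = √(1.26714×10^8/1.678×10^5) = 27.480 km/s.
Transfer-orbit speed at r₁ (vis-viva): v_p = √[μ(2/r₁ − 1/a_t)] = 37.044 km/s.
First burn Δv₁ = |v_p − v₁| = 9.564 km/s.
Circular speed at r₂: v₂ = √(μ/r₂) = 8.716 km/s.
Transfer-orbit speed at r₂: v_a = √[μ(2/r₂ − 1/a_t)] = 3.727 km/s.
Second burn Δv₂ = |v₂ − v_a| = 4.989 km/s.
Total Δv = Δv₁ + Δv₂ = 14.55 km/s.

Δv = 14550 m/s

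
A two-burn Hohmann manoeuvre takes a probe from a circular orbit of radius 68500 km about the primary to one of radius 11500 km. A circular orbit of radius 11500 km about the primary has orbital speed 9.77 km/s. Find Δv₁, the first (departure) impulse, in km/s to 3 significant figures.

From the circular-orbit relation v² = μ/r at r = 11500 km: μ = v²r = (9.77)² × 11500 = 1.09771×10^6 km³/s².
Transfer-ellipse semi-major axis a_t = (r₁ + r₂)/2 = (68500 + 11500)/2 = 40000 km.
Circular speed at r = 68500 km: v_c = √(μ/r) = 4.003 km/s.
Transfer-orbit speed at the same r (vis-viva, a = a_t): v_t = √[μ(2/r − 1/a_t)] = 2.146 km/s.
Δv₁ = |v_t − v_c| = |2.146 − 4.003| = 1.857 km/s.

Δv₁ = 1.86 km/s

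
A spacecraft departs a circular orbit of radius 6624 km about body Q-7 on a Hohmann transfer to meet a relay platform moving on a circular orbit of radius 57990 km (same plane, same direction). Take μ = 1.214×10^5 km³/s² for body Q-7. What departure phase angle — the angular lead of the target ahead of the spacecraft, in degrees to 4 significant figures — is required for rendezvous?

The Hohmann ellipse has a_t = (r₁ + r₂)/2 = 32307 km.
The half-period of the transfer ellipse is t = π√(a_t³/μ) = 52358.3 s.
The target's mean motion on its circular orbit is ω₂ = √(μ/r₂³) = 2.49505×10^-5 rad/s.
Angle swept by the target during transfer: ω₂·t = 1.30637 rad = 74.849°.
Arrival is 180° from departure on the ellipse, so φ = 180° − 74.849° = 105.2°.

φ = 105.2°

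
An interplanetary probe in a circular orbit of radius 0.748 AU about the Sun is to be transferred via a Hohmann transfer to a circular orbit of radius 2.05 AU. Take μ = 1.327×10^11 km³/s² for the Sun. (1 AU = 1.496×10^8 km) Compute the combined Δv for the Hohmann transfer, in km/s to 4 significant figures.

Δv = 12.84 km/s

In km: r₁ = 0.748 × 1.496×10^8 = 1.119008×10^8 km; r₂ = 2.05 × 1.496×10^8 = 3.0668×10^8 km.
The Hohmann ellipse has a_t = (r₁ + r₂)/2 = 2.092904×10^8 km.
Circular speed at r₁: v₁ = √(μ/r₁) = √(1.327×10^11/1.119008×10^8) = 34.4365 km/s.
On the transfer ellipse at r₁, vis-viva gives v_p = √[μ(2/r₁ − 1/a_t)] = 41.6857 km/s.
First burn Δv₁ = |v_p − v₁| = 7.249 km/s.
Circular speed at r₂: v₂ = √(μ/r₂) = 20.801 km/s.
Transfer-orbit speed at r₂: v_a = √[μ(2/r₂ − 1/a_t)] = 15.210 km/s.
Second burn Δv₂ = |v₂ − v_a| = 5.591 km/s.
Δv = Δv₁ + Δv₂ = 7.249 + 5.591 = 12.84 km/s.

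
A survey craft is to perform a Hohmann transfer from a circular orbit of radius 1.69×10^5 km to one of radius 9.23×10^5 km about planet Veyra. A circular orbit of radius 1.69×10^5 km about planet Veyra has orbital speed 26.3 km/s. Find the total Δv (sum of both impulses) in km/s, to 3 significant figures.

Δv = 12.9 km/s

From the circular-orbit relation v² = μ/r at r = 1.69×10^5 km: μ = v²r = (26.3)² × 1.69×10^5 = 1.16896×10^8 km³/s².
The Hohmann ellipse has a_t = (r₁ + r₂)/2 = 5.460×10^5 km.
Circular speed at r₁: v₁ = √(μ/r₁) = √(1.16896×10^8/1.690×10^5) = 26.300 km/s.
On the transfer ellipse at r₁, vis-viva equation gives v_p = √[μ(2/r₁ − 1/a_t)] = 34.195 km/s.
First burn Δv₁ = |v_p − v₁| = 7.895 km/s.
At r₂, v₂ = √(μ/r₂) = 11.254 km/s.
Transfer-orbit speed at r₂: v_a = √[μ(2/r₂ − 1/a_t)] = 6.2610 km/s.
Second burn Δv₂ = |v₂ − v_a| = 4.993 km/s.
Δv = Δv₁ + Δv₂ = 7.895 + 4.993 = 12.89 km/s.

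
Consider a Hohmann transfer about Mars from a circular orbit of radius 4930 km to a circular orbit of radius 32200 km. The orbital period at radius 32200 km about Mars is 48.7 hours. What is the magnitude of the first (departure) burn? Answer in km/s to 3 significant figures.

Δv₁ = 0.935 km/s

From Kepler's third law T² = 4π²r³/μ at r = 32200 km, T = 48.7 hours = 48.7 × 3600 s = 1.7532×10^5 s: μ = 4π²r³/T² = 42881.0 km³/s².
Transfer-ellipse semi-major axis a_t = (r₁ + r₂)/2 = (4930 + 32200)/2 = 18565 km.
On the circular orbit at r = 4930 km, v_c = √(μ/r) = 2.9492 km/s.
Transfer-orbit speed at the same r (vis-viva, a = a_t): v_t = √[μ(2/r − 1/a_t)] = 3.8841 km/s.
Δv₁ = |v_t − v_c| = |3.8841 − 2.9492| = 0.9349 km/s.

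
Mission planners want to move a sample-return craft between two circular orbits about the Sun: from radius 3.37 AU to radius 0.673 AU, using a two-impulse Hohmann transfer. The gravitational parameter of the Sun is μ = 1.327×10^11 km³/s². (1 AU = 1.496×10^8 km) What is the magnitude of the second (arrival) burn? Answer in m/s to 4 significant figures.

Δv₂ = 10570 m/s

In km: r₁ = 3.37 × 1.496×10^8 = 5.04152×10^8 km; r₂ = 0.673 × 1.496×10^8 = 1.006808×10^8 km.
The Hohmann ellipse has a_t = (r₁ + r₂)/2 = 3.024164×10^8 km.
On the circular orbit at r = 1.006808×10^8 km, v_c = √(μ/r) = 36.30 km/s.
Transfer-orbit speed at the same r (vis-viva, a = a_t): v_t = √[μ(2/r − 1/a_t)] = 46.87 km/s.
Δv₂ = |v_t − v_c| = |46.87 − 36.30| = 10.57 km/s.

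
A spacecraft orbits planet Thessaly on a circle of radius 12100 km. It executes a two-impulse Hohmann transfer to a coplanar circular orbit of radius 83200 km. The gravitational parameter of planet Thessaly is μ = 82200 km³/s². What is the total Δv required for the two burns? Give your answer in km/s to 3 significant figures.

Transfer-ellipse semi-major axis a_t = (r₁ + r₂)/2 = (12100 + 83200)/2 = 47650 km.
At r₁ the circular-orbit speed is v₁ = √(μ/r₁) = 2.6064 km/s.
Transfer-orbit speed at r₁ (v² = μ(2/r − 1/a)): v_p = √[μ(2/r₁ − 1/a_t)] = 3.4441 km/s.
First burn Δv₁ = |v_p − v₁| = 0.8377 km/s.
Circular speed at r₂: v₂ = √(μ/r₂) = 0.9940 km/s.
Transfer-orbit speed at r₂: v_a = √[μ(2/r₂ − 1/a_t)] = 0.5009 km/s.
Second burn Δv₂ = |v₂ − v_a| = 0.4931 km/s.
Δv = Δv₁ + Δv₂ = 0.8377 + 0.4931 = 1.331 km/s.

Δv = 1.33 km/s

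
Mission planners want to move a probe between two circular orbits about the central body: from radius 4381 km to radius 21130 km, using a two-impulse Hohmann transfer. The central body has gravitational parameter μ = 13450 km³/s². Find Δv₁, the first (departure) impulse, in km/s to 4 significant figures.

Δv₁ = 0.5030 km/s

Semi-major axis of the transfer orbit: a_t = (4381 + 21130)/2 = 12755.5 km.
On the circular orbit at r = 4381 km, v_c = √(μ/r) = 1.752 km/s.
Transfer-orbit speed at the same r (vis-viva, a = a_t): v_t = √[μ(2/r − 1/a_t)] = 2.255 km/s.
Δv₁ = |v_t − v_c| = |2.255 − 1.752| = 0.5030 km/s.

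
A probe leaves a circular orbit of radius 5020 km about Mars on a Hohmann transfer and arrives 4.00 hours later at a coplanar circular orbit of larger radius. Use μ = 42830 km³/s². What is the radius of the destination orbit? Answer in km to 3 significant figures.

Transfer time t = 4.00 hours = 14400 s, and t = π√(a_t³/μ).
So a_t = (μ t²/π²)^(1/3) = (42830 × (14400)² / π²)^(1/3) = 9654.4 km.
Since a_t = (r₁ + r₂)/2, r₂ = 2a_t − r₁ = 2×9654.4 − 5020 = 14288.8 km.

r₂ = 14300 km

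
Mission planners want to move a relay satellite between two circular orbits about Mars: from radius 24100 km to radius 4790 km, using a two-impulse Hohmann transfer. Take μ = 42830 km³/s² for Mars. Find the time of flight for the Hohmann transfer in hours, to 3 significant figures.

t = 7.32 hours

Transfer-ellipse semi-major axis a_t = (r₁ + r₂)/2 = (24100 + 4790)/2 = 14445 km.
By Kepler's third law the transfer-orbit period is T = 2π√(a_t³/μ), so t = T/2 = 26350 s.
Converting: 26350 s ÷ 3600 s/hour = 7.32 hours.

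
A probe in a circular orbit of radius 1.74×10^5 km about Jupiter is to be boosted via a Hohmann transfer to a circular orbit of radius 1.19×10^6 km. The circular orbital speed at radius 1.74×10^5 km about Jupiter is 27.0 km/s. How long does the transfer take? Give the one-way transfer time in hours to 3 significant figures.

t = 43.6 hours

From the circular-orbit relation v² = μ/r at r = 1.74×10^5 km: μ = v²r = (27.0)² × 1.74×10^5 = 1.26846×10^8 km³/s².
Semi-major axis of the transfer orbit: a_t = (1.740×10^5 + 1.190×10^6)/2 = 6.820×10^5 km.
Half the transfer-orbit period gives t = π√(a_t³/μ) = 1.571×10^5 s.
Converting: 1.571×10^5 s ÷ 3600 s/hour = 43.6 hours.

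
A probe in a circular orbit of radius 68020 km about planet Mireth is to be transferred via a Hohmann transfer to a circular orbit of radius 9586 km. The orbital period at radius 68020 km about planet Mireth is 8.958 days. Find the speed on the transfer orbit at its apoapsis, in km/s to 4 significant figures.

v = 0.2745 km/s

From Kepler's third law T² = 4π²r³/μ at r = 68020 km, T = 8.958 days = 8.958 × 86400 s = 7.739712×10^5 s: μ = 4π²r³/T² = 20740.5 km³/s².
Transfer-ellipse semi-major axis a_t = (r₁ + r₂)/2 = (68020 + 9586)/2 = 38803 km.
At apoapsis, r = 68020 km.
Vis-viva: v = √[μ(2/r − 1/a_t)] = √[20740.5 × (2/68020 − 1/38803)] = 0.2745 km/s.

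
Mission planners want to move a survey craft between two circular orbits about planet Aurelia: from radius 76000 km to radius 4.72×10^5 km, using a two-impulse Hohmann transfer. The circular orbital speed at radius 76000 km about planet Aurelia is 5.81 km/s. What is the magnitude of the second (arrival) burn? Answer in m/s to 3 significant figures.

From the circular-orbit relation v² = μ/r at r = 76000 km: μ = v²r = (5.81)² × 76000 = 2.56546×10^6 km³/s².
The Hohmann ellipse has a_t = (r₁ + r₂)/2 = 2.740×10^5 km.
Circular speed at r = 4.720×10^5 km: v_c = √(μ/r) = 2.3314 km/s.
Transfer-orbit speed at the same r (vis-viva, a = a_t): v_t = √[μ(2/r − 1/a_t)] = 1.2278 km/s.
Δv₂ = |v_t − v_c| = |1.2278 − 2.3314| = 1.104 km/s.

Δv₂ = 1100 m/s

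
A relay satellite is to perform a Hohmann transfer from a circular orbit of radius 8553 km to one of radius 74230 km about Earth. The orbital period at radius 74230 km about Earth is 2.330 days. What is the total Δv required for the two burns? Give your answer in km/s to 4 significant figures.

Δv = 3.579 km/s

From Kepler's third law T² = 4π²r³/μ at r = 74230 km, T = 2.330 days = 2.330 × 86400 s = 2.01312×10^5 s: μ = 4π²r³/T² = 3.98436×10^5 km³/s².
Transfer-ellipse semi-major axis a_t = (r₁ + r₂)/2 = (8553 + 74230)/2 = 41391.5 km.
At r₁ the circular-orbit speed is v₁ = √(μ/r₁) = 6.825 km/s.
On the transfer ellipse at r₁, vis-viva gives v_p = √[μ(2/r₁ − 1/a_t)] = 9.140 km/s.
First burn Δv₁ = |v_p − v₁| = 2.315 km/s.
Circular speed at r₂: v₂ = √(μ/r₂) = 2.317 km/s.
Transfer-orbit speed at r₂: v_a = √[μ(2/r₂ − 1/a_t)] = 1.053 km/s.
Second burn Δv₂ = |v₂ − v_a| = 1.264 km/s.
Total Δv = Δv₁ + Δv₂ = 3.579 km/s.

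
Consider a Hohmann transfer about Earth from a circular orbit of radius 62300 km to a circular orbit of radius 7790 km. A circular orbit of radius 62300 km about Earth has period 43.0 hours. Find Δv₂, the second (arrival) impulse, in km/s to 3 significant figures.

Δv₂ = 2.38 km/s

From Kepler's third law T² = 4π²r³/μ at r = 62300 km, T = 43.0 hours = 43.0 × 3600 s = 1.548×10^5 s: μ = 4π²r³/T² = 3.98366×10^5 km³/s².
The Hohmann ellipse has a_t = (r₁ + r₂)/2 = 35045 km.
Circular speed at r = 7790 km: v_c = √(μ/r) = 7.151 km/s.
Transfer-orbit speed at the same r (vis-viva, a = a_t): v_t = √[μ(2/r − 1/a_t)] = 9.535 km/s.
Δv₂ = |v_t − v_c| = |9.535 − 7.151| = 2.384 km/s.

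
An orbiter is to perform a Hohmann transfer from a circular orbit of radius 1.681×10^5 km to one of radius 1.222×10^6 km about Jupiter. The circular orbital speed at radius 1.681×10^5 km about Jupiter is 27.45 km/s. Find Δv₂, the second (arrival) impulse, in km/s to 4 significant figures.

Δv₂ = 5.174 km/s

From the circular-orbit relation v² = μ/r at r = 1.681×10^5 km: μ = v²r = (27.45)² × 1.681×10^5 = 1.26664×10^8 km³/s².
The Hohmann ellipse has a_t = (r₁ + r₂)/2 = 6.9505×10^5 km.
Circular speed at r = 1.222×10^6 km: v_c = √(μ/r) = 10.181 km/s.
Vis-viva on the transfer ellipse at r = 1.222×10^6 km gives v_t = √[μ(2/r − 1/a_t)] = 5.0069 km/s.
Δv₂ = |v_t − v_c| = |5.0069 − 10.181| = 5.174 km/s.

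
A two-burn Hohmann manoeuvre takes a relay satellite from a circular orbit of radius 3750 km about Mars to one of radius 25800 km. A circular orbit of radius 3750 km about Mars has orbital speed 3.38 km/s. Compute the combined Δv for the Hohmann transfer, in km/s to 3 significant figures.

Δv = 1.73 km/s

From the circular-orbit relation v² = μ/r at r = 3750 km: μ = v²r = (3.38)² × 3750 = 42841.5 km³/s².
The Hohmann ellipse has a_t = (r₁ + r₂)/2 = 14775 km.
Circular speed at r₁: v₁ = √(μ/r₁) = √(42841.5/3750) = 3.3800 km/s.
On the transfer ellipse at r₁, vis-viva equation gives v_p = √[μ(2/r₁ − 1/a_t)] = 4.4665 km/s.
First burn Δv₁ = |v_p − v₁| = 1.0865 km/s.
Circular speed at r₂: v₂ = √(μ/r₂) = 1.28861 km/s.
Transfer-orbit speed at r₂: v_a = √[μ(2/r₂ − 1/a_t)] = 0.649194 km/s.
Second burn Δv₂ = |v₂ − v_a| = 0.63942 km/s.
Δv = Δv₁ + Δv₂ = 1.0865 + 0.63942 = 1.726 km/s.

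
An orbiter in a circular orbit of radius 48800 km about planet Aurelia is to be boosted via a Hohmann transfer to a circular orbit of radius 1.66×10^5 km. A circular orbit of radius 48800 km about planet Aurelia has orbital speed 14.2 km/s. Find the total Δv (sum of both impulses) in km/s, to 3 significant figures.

From the circular-orbit relation v² = μ/r at r = 48800 km: μ = v²r = (14.2)² × 48800 = 9.84003×10^6 km³/s².
The Hohmann ellipse has a_t = (r₁ + r₂)/2 = 1.074×10^5 km.
Circular speed at r₁: v₁ = √(μ/r₁) = √(9.84003×10^6/48800) = 14.200 km/s.
On the transfer ellipse at r₁, vis-viva equation gives v_p = √[μ(2/r₁ − 1/a_t)] = 17.654 km/s.
First burn Δv₁ = |v_p − v₁| = 3.454 km/s.
Circular speed at r₂: v₂ = √(μ/r₂) = 7.699 km/s.
Transfer-orbit speed at r₂: v_a = √[μ(2/r₂ − 1/a_t)] = 5.190 km/s.
Second burn Δv₂ = |v₂ − v_a| = 2.509 km/s.
Total Δv = Δv₁ + Δv₂ = 5.963 km/s.

Δv = 5.96 km/s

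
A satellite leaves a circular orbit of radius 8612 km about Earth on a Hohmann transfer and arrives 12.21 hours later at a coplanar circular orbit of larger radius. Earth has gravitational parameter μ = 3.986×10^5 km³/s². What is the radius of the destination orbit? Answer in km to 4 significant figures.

Transfer time t = 12.21 hours = 43956 s, and t = π√(a_t³/μ).
So a_t = (μ t²/π²)^(1/3) = (3.986×10^5 × (43956)² / π²)^(1/3) = 42732 km.
Since a_t = (r₁ + r₂)/2, r₂ = 2a_t − r₁ = 2×42732 − 8612 = 76852 km.

r₂ = 76850 km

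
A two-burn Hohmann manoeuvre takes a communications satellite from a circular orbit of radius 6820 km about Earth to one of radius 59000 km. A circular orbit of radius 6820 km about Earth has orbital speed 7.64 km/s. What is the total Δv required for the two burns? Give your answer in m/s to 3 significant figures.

Δv = 4000 m/s

From the circular-orbit relation v² = μ/r at r = 6820 km: μ = v²r = (7.64)² × 6820 = 3.98081×10^5 km³/s².
The Hohmann ellipse has a_t = (r₁ + r₂)/2 = 32910 km.
At r₁ the circular-orbit speed is v₁ = √(μ/r₁) = 7.640 km/s.
Transfer-orbit speed at r₁ (vis-viva): v_p = √[μ(2/r₁ − 1/a_t)] = 10.23 km/s.
First burn Δv₁ = |v_p − v₁| = 2.590 km/s.
Circular speed at r₂: v₂ = √(μ/r₂) = 2.5975 km/s.
Transfer-orbit speed at r₂: v_a = √[μ(2/r₂ − 1/a_t)] = 1.1825 km/s.
Second burn Δv₂ = |v₂ − v_a| = 1.415 km/s.
Total Δv = Δv₁ + Δv₂ = 4.005 km/s.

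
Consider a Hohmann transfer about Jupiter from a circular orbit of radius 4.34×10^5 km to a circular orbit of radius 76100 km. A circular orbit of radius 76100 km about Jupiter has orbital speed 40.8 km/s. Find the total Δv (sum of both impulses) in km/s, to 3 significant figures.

From the circular-orbit relation v² = μ/r at r = 76100 km: μ = v²r = (40.8)² × 76100 = 1.26679×10^8 km³/s².
The Hohmann ellipse has a_t = (r₁ + r₂)/2 = 2.5505×10^5 km.
At r₁ the circular-orbit speed is v₁ = √(μ/r₁) = 17.0847 km/s.
On the transfer ellipse at r₁, v² = μ(2/r − 1/a) gives v_a = √[μ(2/r₁ − 1/a_t)] = 9.33227 km/s.
First burn Δv₁ = |v_a − v₁| = 7.752 km/s.
At r₂, v₂ = √(μ/r₂) = 40.80 km/s.
Transfer-orbit speed at r₂: v_p = √[μ(2/r₂ − 1/a_t)] = 53.22 km/s.
Second burn Δv₂ = |v₂ − v_p| = 12.42 km/s.
Δv = Δv₁ + Δv₂ = 7.752 + 12.42 = 20.17 km/s.

Δv = 20.2 km/s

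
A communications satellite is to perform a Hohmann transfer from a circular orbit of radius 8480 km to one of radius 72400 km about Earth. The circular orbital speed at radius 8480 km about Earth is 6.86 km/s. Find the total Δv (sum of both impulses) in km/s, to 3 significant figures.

From the circular-orbit relation v² = μ/r at r = 8480 km: μ = v²r = (6.86)² × 8480 = 3.99065×10^5 km³/s².
The Hohmann ellipse has a_t = (r₁ + r₂)/2 = 40440 km.
Circular speed at r₁: v₁ = √(μ/r₁) = √(3.99065×10^5/8480) = 6.860 km/s.
Transfer-orbit speed at r₁ (vis-viva): v_p = √[μ(2/r₁ − 1/a_t)] = 9.179 km/s.
First burn Δv₁ = |v_p − v₁| = 2.319 km/s.
Circular speed at r₂: v₂ = √(μ/r₂) = 2.348 km/s.
Transfer-orbit speed at r₂: v_a = √[μ(2/r₂ − 1/a_t)] = 1.075 km/s.
Second burn Δv₂ = |v₂ − v_a| = 1.273 km/s.
Total Δv = Δv₁ + Δv₂ = 3.592 km/s.

Δv = 3.59 km/s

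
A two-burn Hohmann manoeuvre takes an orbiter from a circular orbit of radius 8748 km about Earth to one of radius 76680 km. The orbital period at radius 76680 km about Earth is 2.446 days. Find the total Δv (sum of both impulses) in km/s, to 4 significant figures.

From Kepler's third law T² = 4π²r³/μ at r = 76680 km, T = 2.446 days = 2.446 × 86400 s = 2.113344×10^5 s: μ = 4π²r³/T² = 3.98534×10^5 km³/s².
Semi-major axis of the transfer orbit: a_t = (8748 + 76680)/2 = 42714 km.
At r₁ the circular-orbit speed is v₁ = √(μ/r₁) = 6.7496 km/s.
Transfer-orbit speed at r₁ (vis-viva equation): v_p = √[μ(2/r₁ − 1/a_t)] = 9.0435 km/s.
First burn Δv₁ = |v_p − v₁| = 2.294 km/s.
At r₂, v₂ = √(μ/r₂) = 2.280 km/s.
Transfer-orbit speed at r₂: v_a = √[μ(2/r₂ − 1/a_t)] = 1.032 km/s.
Second burn Δv₂ = |v₂ − v_a| = 1.248 km/s.
Δv = Δv₁ + Δv₂ = 2.294 + 1.248 = 3.542 km/s.

Δv = 3.542 km/s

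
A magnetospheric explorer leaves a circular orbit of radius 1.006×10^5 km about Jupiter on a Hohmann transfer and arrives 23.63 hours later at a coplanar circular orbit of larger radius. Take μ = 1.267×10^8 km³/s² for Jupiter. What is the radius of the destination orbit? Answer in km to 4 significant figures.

Transfer time t = 23.63 hours = 85068 s, and t = π√(a_t³/μ).
So a_t = (μ t²/π²)^(1/3) = (1.267×10^8 × (85068)² / π²)^(1/3) = 4.5290×10^5 km.
Since a_t = (r₁ + r₂)/2, r₂ = 2a_t − r₁ = 2×4.5290×10^5 − 1.006×10^5 = 8.052×10^5 km.

r₂ = 8.052×10^5 km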